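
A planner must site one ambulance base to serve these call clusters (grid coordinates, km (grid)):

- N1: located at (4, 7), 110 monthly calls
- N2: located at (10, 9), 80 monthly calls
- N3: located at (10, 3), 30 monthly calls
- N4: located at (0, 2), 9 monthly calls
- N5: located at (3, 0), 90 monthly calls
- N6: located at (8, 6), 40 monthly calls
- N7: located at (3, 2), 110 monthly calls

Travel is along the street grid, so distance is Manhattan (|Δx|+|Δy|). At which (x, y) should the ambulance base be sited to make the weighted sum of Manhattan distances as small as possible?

Manhattan distance separates: Σwᵢ(|x−xᵢ|+|y−yᵢ|) = Σwᵢ|x−xᵢ| + Σwᵢ|y−yᵢ|, so x and y are optimised independently as 1-D weighted medians.
Total weight W = 469; half = 234.5.
x-coordinate, sorted with cumulative weight:
  x=0 (N4, w=9) cum 9
  x=3 (N5, w=90) cum 99
  x=3 (N7, w=110) cum 209
  x=4 (N1, w=110) cum 319  ← median
  x=8 (N6, w=40) cum 359
  x=10 (N2, w=80) cum 439
  x=10 (N3, w=30) cum 469
⇒ x* = 4
y-coordinate, sorted with cumulative weight:
  y=0 (N5, w=90) cum 90
  y=2 (N4, w=9) cum 99
  y=2 (N7, w=110) cum 209
  y=3 (N3, w=30) cum 239  ← median
  y=6 (N6, w=40) cum 279
  y=7 (N1, w=110) cum 389
  y=9 (N2, w=80) cum 469
⇒ y* = 3

(4, 3)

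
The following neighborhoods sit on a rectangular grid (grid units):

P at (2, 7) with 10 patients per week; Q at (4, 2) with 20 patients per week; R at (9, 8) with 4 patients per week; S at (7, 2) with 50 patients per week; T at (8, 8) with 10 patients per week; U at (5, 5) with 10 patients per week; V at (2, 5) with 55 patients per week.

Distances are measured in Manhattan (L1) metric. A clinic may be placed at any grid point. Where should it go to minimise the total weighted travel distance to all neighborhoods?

(4, 5)

Manhattan distance separates: Σwᵢ(|x−xᵢ|+|y−yᵢ|) = Σwᵢ|x−xᵢ| + Σwᵢ|y−yᵢ|, so x and y are optimised independently as 1-D weighted medians.
Total weight W = 159; half = 79.5.
x-coordinate, sorted with cumulative weight:
  x=2 (P, w=10) cum 10
  x=2 (V, w=55) cum 65
  x=4 (Q, w=20) cum 85  ← median
  x=5 (U, w=10) cum 95
  x=7 (S, w=50) cum 145
  x=8 (T, w=10) cum 155
  x=9 (R, w=4) cum 159
⇒ x* = 4
y-coordinate, sorted with cumulative weight:
  y=2 (Q, w=20) cum 20
  y=2 (S, w=50) cum 70
  y=5 (U, w=10) cum 80  ← median
  y=5 (V, w=55) cum 135
  y=7 (P, w=10) cum 145
  y=8 (R, w=4) cum 149
  y=8 (T, w=10) cum 159
⇒ y* = 5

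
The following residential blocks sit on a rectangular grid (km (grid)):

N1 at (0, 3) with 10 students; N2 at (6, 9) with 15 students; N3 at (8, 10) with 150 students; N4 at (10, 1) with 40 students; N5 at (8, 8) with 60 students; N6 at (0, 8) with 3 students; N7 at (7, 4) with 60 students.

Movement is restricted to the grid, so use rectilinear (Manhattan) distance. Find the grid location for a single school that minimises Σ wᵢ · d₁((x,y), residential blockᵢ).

Manhattan distance separates: Σwᵢ(|x−xᵢ|+|y−yᵢ|) = Σwᵢ|x−xᵢ| + Σwᵢ|y−yᵢ|, so x and y are optimised independently as 1-D weighted medians.
Total weight W = 338; half = 169.
x-coordinate, sorted with cumulative weight:
  x=0 (N1, w=10) cum 10
  x=0 (N6, w=3) cum 13
  x=6 (N2, w=15) cum 28
  x=7 (N7, w=60) cum 88
  x=8 (N3, w=150) cum 238  ← median
  x=8 (N5, w=60) cum 298
  x=10 (N4, w=40) cum 338
⇒ x* = 8
y-coordinate, sorted with cumulative weight:
  y=1 (N4, w=40) cum 40
  y=3 (N1, w=10) cum 50
  y=4 (N7, w=60) cum 110
  y=8 (N5, w=60) cum 170  ← median
  y=8 (N6, w=3) cum 173
  y=9 (N2, w=15) cum 188
  y=10 (N3, w=150) cum 338
⇒ y* = 8

(8, 8)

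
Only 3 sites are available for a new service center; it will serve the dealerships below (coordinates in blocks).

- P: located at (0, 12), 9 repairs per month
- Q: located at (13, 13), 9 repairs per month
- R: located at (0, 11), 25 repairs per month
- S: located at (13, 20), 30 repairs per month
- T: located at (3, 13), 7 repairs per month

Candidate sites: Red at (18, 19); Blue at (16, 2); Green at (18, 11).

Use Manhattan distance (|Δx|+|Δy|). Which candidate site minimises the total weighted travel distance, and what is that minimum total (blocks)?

Total weighted distance at each candidate:
  Red (18, 19): total = 1301
  Blue (16, 2): total = 1783
  Green (18, 11): total = 1223
Minimum is at Green with total 1223 blocks.

Green, total 1223 blocks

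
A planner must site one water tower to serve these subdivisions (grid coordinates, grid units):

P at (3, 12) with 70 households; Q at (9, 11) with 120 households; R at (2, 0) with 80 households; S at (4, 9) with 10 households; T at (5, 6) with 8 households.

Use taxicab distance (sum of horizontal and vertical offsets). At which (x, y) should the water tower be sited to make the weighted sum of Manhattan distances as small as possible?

Manhattan distance separates: Σwᵢ(|x−xᵢ|+|y−yᵢ|) = Σwᵢ|x−xᵢ| + Σwᵢ|y−yᵢ|, so x and y are optimised independently as 1-D weighted medians.
Total weight W = 288; half = 144.
x-coordinate, sorted with cumulative weight:
  x=2 (R, w=80) cum 80
  x=3 (P, w=70) cum 150  ← median
  x=4 (S, w=10) cum 160
  x=5 (T, w=8) cum 168
  x=9 (Q, w=120) cum 288
⇒ x* = 3
y-coordinate, sorted with cumulative weight:
  y=0 (R, w=80) cum 80
  y=6 (T, w=8) cum 88
  y=9 (S, w=10) cum 98
  y=11 (Q, w=120) cum 218  ← median
  y=12 (P, w=70) cum 288
⇒ y* = 11

(3, 11)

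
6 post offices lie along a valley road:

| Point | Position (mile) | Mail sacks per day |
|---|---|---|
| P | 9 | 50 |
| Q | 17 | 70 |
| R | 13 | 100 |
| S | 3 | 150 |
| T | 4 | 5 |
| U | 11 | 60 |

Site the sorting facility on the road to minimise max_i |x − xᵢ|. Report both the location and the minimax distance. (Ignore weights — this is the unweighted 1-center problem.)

The 1-center on a line is the midpoint of the two extreme points: leftmost at 3, rightmost at 17.
Optimal location = (3 + 17)/2 = 10; maximum distance = (17 − 3)/2 = 7.

location 10, max distance 7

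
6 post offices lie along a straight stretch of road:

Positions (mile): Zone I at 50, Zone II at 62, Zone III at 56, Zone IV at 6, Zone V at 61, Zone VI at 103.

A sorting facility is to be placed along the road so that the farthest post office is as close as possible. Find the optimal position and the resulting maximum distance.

location 54.5, max distance 48.5

The 1-center on a line is the midpoint of the two extreme points: leftmost at 6, rightmost at 103.
Optimal location = (6 + 103)/2 = 54.5; maximum distance = (103 − 6)/2 = 48.5.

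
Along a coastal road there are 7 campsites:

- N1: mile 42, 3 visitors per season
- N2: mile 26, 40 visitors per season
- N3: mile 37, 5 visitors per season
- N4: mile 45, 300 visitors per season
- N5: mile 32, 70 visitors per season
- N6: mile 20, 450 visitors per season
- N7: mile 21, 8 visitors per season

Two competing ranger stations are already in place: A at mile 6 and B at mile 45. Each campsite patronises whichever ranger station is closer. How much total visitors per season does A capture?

The indifferent point is the midpoint (6+45)/2 = 25.5; campsites left of it (closer to A at 6) go to A, those right go to B.
  N6 at 20 (w=450) → A
  N7 at 21 (w=8) → A
  N2 at 26 (w=40) → B
  N5 at 32 (w=70) → B
  N3 at 37 (w=5) → B
  N1 at 42 (w=3) → B
  N4 at 45 (w=300) → B
A captures 458; B captures 418.

458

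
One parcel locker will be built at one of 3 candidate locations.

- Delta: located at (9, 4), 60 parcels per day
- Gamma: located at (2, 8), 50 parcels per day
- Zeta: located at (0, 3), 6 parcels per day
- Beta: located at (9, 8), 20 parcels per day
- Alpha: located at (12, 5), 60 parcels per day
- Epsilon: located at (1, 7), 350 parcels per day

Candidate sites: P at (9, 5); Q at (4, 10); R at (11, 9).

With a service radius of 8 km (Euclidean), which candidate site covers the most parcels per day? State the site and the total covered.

Q, covering 480

Coverage radius r = 8 km; a point is covered iff (Δx)²+(Δy)² ≤ 8² = 64.
  P (9, 5): covers {Delta, Gamma, Beta, Alpha} → 190
  Q (4, 10): covers {Delta, Gamma, Beta, Epsilon} → 480
  R (11, 9): covers {Delta, Beta, Alpha} → 140
Maximum coverage at Q: 480 parcels per day.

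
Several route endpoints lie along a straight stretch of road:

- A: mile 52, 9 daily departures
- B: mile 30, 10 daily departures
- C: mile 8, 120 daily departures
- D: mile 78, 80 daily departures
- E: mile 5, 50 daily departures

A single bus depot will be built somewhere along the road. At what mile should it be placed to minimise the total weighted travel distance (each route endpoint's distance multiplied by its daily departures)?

For a sum of weighted absolute distances on a line, the optimum is the weighted median (not the mean). Total weight W = 269; half-weight = 134.5.
Sort by position and accumulate weight:
  mile 5 (E, w=50) → cum 50
  mile 8 (C, w=120) → cum 170  ≥ 134.5 → median here
  mile 30 (B, w=10) → cum 180
  mile 52 (A, w=9) → cum 189
  mile 78 (D, w=80) → cum 269
Optimal location: mile 8.

x = 8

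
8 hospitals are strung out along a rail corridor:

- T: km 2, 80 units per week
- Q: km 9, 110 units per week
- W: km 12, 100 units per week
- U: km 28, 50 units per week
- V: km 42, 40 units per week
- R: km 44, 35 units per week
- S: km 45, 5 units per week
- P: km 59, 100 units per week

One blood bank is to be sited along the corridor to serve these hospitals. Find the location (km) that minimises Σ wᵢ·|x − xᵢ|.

x = 12

For a sum of weighted absolute distances on a line, the optimum is the weighted median (not the mean). Total weight W = 520; half-weight = 260.
Sort by position and accumulate weight:
  km 2 (T, w=80) → cum 80
  km 9 (Q, w=110) → cum 190
  km 12 (W, w=100) → cum 290  ≥ 260 → median here
  km 28 (U, w=50) → cum 340
  km 42 (V, w=40) → cum 380
  km 44 (R, w=35) → cum 415
  km 45 (S, w=5) → cum 420
  km 59 (P, w=100) → cum 520
Optimal location: km 12.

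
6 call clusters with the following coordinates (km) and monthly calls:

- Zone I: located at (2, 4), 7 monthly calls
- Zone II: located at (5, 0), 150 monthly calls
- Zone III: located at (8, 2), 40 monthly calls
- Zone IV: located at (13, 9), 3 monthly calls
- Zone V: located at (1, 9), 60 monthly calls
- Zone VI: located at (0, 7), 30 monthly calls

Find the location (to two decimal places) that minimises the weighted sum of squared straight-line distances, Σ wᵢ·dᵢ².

The minimiser of Σwᵢ‖p−pᵢ‖² is the weighted centroid p* = (Σwᵢpᵢ)/(Σwᵢ).
Σwᵢ = 290.
Σwᵢxᵢ = 7·2 + 150·5 + 40·8 + 3·13 + 60·1 + 30·0 = 1183.
Σwᵢyᵢ = 7·4 + 150·0 + 40·2 + 3·9 + 60·9 + 30·7 = 885.
x* = 1183/290 = 4.08, y* = 885/290 = 3.05.

(4.08, 3.05)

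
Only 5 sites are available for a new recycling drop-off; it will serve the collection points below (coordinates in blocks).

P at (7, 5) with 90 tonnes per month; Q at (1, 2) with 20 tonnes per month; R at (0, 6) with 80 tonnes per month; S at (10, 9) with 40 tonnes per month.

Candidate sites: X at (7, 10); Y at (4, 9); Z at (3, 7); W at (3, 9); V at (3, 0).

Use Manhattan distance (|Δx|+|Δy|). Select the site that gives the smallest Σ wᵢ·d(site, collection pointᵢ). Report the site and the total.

Total weighted distance at each candidate:
  X (7, 10): total = 1770
  Y (4, 9): total = 1630
  Z (3, 7): total = 1360
  W (3, 9): total = 1660
  V (3, 0): total = 2250
Minimum is at Z with total 1360 blocks.

Z, total 1360 blocks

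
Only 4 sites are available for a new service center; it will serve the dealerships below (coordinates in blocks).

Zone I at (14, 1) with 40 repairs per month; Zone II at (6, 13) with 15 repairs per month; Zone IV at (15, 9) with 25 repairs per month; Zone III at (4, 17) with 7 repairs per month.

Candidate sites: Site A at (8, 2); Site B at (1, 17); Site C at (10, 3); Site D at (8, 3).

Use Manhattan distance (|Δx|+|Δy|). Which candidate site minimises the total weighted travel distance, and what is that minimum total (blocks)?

Total weighted distance at each candidate:
  Site A (8, 2): total = 958
  Site B (1, 17): total = 1866
  Site C (10, 3): total = 865
  Site D (8, 3): total = 951
Minimum is at Site C with total 865 blocks.

Site C, total 865 blocks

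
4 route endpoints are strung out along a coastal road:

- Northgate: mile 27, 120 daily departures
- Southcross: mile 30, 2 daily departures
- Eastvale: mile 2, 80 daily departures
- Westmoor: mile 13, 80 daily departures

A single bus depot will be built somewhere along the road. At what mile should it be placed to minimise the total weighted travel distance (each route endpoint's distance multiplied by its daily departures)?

x = 13

For a sum of weighted absolute distances on a line, the optimum is the weighted median (not the mean). Total weight W = 282; half-weight = 141.
Sort by position and accumulate weight:
  mile 2 (Eastvale, w=80) → cum 80
  mile 13 (Westmoor, w=80) → cum 160  ≥ 141 → median here
  mile 27 (Northgate, w=120) → cum 280
  mile 30 (Southcross, w=2) → cum 282
Optimal location: mile 13.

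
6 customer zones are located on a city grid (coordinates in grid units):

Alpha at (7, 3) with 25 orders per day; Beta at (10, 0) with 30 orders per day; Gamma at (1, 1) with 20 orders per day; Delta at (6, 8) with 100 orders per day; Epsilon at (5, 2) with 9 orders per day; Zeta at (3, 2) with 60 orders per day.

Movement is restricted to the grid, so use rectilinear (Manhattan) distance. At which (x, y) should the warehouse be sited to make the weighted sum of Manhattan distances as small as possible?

Manhattan distance separates: Σwᵢ(|x−xᵢ|+|y−yᵢ|) = Σwᵢ|x−xᵢ| + Σwᵢ|y−yᵢ|, so x and y are optimised independently as 1-D weighted medians.
Total weight W = 244; half = 122.
x-coordinate, sorted with cumulative weight:
  x=1 (Gamma, w=20) cum 20
  x=3 (Zeta, w=60) cum 80
  x=5 (Epsilon, w=9) cum 89
  x=6 (Delta, w=100) cum 189  ← median
  x=7 (Alpha, w=25) cum 214
  x=10 (Beta, w=30) cum 244
⇒ x* = 6
y-coordinate, sorted with cumulative weight:
  y=0 (Beta, w=30) cum 30
  y=1 (Gamma, w=20) cum 50
  y=2 (Epsilon, w=9) cum 59
  y=2 (Zeta, w=60) cum 119
  y=3 (Alpha, w=25) cum 144  ← median
  y=8 (Delta, w=100) cum 244
⇒ y* = 3

(6, 3)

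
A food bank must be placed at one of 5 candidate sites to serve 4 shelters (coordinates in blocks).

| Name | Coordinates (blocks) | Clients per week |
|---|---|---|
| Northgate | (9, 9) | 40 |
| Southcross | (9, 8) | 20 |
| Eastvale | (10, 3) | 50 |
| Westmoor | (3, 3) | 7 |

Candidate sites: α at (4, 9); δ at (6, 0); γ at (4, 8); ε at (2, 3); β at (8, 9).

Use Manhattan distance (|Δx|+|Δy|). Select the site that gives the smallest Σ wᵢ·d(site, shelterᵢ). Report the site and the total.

β, total 557 blocks

Total weighted distance at each candidate:
  α (4, 9): total = 969
  δ (6, 0): total = 1092
  γ (4, 8): total = 932
  ε (2, 3): total = 1167
  β (8, 9): total = 557
Minimum is at β with total 557 blocks.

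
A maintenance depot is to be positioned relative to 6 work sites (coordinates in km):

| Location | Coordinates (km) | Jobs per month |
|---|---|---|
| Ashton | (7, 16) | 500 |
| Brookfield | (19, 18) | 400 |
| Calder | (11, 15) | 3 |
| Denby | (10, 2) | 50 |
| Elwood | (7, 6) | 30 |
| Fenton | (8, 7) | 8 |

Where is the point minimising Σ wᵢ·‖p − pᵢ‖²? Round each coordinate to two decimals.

(12.02, 15.72)

The minimiser of Σwᵢ‖p−pᵢ‖² is the weighted centroid p* = (Σwᵢpᵢ)/(Σwᵢ).
Σwᵢ = 991.
Σwᵢxᵢ = 500·7 + 400·19 + 3·11 + 50·10 + 30·7 + 8·8 = 11907.
Σwᵢyᵢ = 500·16 + 400·18 + 3·15 + 50·2 + 30·6 + 8·7 = 15581.
x* = 11907/991 = 12.02, y* = 15581/991 = 15.72.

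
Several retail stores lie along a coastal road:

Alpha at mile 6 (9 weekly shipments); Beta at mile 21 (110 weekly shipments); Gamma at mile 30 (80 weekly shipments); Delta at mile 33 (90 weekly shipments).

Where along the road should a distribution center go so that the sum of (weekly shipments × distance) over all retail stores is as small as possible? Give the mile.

For a sum of weighted absolute distances on a line, the optimum is the weighted median (not the mean). Total weight W = 289; half-weight = 144.5.
Sort by position and accumulate weight:
  mile 6 (Alpha, w=9) → cum 9
  mile 21 (Beta, w=110) → cum 119
  mile 30 (Gamma, w=80) → cum 199  ≥ 144.5 → median here
  mile 33 (Delta, w=90) → cum 289
Optimal location: mile 30.

x = 30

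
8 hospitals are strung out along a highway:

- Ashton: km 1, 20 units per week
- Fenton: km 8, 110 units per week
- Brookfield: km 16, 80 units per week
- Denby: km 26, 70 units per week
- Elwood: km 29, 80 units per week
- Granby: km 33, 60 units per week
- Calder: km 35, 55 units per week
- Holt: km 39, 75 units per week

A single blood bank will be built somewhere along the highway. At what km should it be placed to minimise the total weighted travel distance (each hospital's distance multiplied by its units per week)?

For a sum of weighted absolute distances on a line, the optimum is the weighted median (not the mean). Total weight W = 550; half-weight = 275.
Sort by position and accumulate weight:
  km 1 (Ashton, w=20) → cum 20
  km 8 (Fenton, w=110) → cum 130
  km 16 (Brookfield, w=80) → cum 210
  km 26 (Denby, w=70) → cum 280  ≥ 275 → median here
  km 29 (Elwood, w=80) → cum 360
  km 33 (Granby, w=60) → cum 420
  km 35 (Calder, w=55) → cum 475
  km 39 (Holt, w=75) → cum 550
Optimal location: km 26.

x = 26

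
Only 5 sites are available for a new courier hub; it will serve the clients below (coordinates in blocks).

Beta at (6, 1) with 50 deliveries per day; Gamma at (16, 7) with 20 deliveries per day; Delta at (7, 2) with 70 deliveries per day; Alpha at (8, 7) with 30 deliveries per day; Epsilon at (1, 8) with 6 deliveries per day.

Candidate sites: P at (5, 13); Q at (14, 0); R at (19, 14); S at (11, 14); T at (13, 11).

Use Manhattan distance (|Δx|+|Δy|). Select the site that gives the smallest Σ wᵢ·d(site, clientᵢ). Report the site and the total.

Total weighted distance at each candidate:
  P (5, 13): total = 2224
  Q (14, 0): total = 1776
  R (19, 14): total = 3864
  S (11, 14): total = 2656
  T (13, 11): total = 2400
Minimum is at Q with total 1776 blocks.

Q, total 1776 blocks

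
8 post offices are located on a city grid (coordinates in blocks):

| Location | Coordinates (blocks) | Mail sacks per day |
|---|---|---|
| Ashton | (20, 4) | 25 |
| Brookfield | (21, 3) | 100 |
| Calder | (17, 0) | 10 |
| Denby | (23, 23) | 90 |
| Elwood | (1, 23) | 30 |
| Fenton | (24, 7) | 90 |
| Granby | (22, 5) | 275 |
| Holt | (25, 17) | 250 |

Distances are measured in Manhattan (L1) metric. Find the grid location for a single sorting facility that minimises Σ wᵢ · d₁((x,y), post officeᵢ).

Manhattan distance separates: Σwᵢ(|x−xᵢ|+|y−yᵢ|) = Σwᵢ|x−xᵢ| + Σwᵢ|y−yᵢ|, so x and y are optimised independently as 1-D weighted medians.
Total weight W = 870; half = 435.
x-coordinate, sorted with cumulative weight:
  x=1 (Elwood, w=30) cum 30
  x=17 (Calder, w=10) cum 40
  x=20 (Ashton, w=25) cum 65
  x=21 (Brookfield, w=100) cum 165
  x=22 (Granby, w=275) cum 440  ← median
  x=23 (Denby, w=90) cum 530
  x=24 (Fenton, w=90) cum 620
  x=25 (Holt, w=250) cum 870
⇒ x* = 22
y-coordinate, sorted with cumulative weight:
  y=0 (Calder, w=10) cum 10
  y=3 (Brookfield, w=100) cum 110
  y=4 (Ashton, w=25) cum 135
  y=5 (Granby, w=275) cum 410
  y=7 (Fenton, w=90) cum 500  ← median
  y=17 (Holt, w=250) cum 750
  y=23 (Denby, w=90) cum 840
  y=23 (Elwood, w=30) cum 870
⇒ y* = 7

(22, 7)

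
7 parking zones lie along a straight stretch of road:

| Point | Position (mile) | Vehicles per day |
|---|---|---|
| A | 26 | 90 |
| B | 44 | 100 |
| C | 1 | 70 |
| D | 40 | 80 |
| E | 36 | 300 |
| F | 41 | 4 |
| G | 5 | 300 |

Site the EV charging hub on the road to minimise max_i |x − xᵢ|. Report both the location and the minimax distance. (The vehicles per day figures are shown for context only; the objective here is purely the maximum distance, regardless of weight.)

The 1-center on a line is the midpoint of the two extreme points: leftmost at 1, rightmost at 44.
Optimal location = (1 + 44)/2 = 22.5; maximum distance = (44 − 1)/2 = 21.5.

location 22.5, max distance 21.5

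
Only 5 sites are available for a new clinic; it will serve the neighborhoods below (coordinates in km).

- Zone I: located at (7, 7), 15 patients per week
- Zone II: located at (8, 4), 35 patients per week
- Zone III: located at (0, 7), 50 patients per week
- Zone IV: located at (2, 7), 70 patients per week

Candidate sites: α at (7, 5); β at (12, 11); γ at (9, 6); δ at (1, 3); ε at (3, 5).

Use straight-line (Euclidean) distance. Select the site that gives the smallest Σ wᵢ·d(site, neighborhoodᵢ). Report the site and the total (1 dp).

ε, total 582.4 km

Total weighted distance at each candidate:
  α (7, 5): total = 820.5
  β (12, 11): total = 1764.6
  γ (9, 6): total = 1059.5
  δ (1, 3): total = 850.4
  ε (3, 5): total = 582.4
Minimum is at ε with total 582.4 km.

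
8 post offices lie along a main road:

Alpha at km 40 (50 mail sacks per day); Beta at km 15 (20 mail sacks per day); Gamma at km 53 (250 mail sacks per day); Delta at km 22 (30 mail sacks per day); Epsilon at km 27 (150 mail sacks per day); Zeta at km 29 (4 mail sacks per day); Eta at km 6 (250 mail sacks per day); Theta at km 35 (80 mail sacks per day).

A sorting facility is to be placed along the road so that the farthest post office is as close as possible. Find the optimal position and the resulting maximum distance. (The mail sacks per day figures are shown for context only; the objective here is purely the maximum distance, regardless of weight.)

The 1-center on a line is the midpoint of the two extreme points: leftmost at 6, rightmost at 53.
Optimal location = (6 + 53)/2 = 29.5; maximum distance = (53 − 6)/2 = 23.5.

location 29.5, max distance 23.5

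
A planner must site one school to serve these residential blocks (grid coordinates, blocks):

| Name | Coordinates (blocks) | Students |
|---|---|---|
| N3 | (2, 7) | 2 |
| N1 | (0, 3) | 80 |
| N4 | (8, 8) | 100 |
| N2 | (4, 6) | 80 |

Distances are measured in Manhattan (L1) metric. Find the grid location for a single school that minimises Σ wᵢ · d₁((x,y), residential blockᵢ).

(4, 6)

Manhattan distance separates: Σwᵢ(|x−xᵢ|+|y−yᵢ|) = Σwᵢ|x−xᵢ| + Σwᵢ|y−yᵢ|, so x and y are optimised independently as 1-D weighted medians.
Total weight W = 262; half = 131.
x-coordinate, sorted with cumulative weight:
  x=0 (N1, w=80) cum 80
  x=2 (N3, w=2) cum 82
  x=4 (N2, w=80) cum 162  ← median
  x=8 (N4, w=100) cum 262
⇒ x* = 4
y-coordinate, sorted with cumulative weight:
  y=3 (N1, w=80) cum 80
  y=6 (N2, w=80) cum 160  ← median
  y=7 (N3, w=2) cum 162
  y=8 (N4, w=100) cum 262
⇒ y* = 6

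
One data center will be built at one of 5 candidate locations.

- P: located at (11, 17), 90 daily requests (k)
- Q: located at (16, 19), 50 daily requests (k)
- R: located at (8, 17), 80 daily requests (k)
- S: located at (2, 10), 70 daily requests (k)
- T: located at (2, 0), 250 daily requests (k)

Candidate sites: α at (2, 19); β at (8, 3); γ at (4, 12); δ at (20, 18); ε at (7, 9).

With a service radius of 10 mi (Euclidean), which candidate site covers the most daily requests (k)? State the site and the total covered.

β, covering 320

Coverage radius r = 10 mi; a point is covered iff (Δx)²+(Δy)² ≤ 10² = 100.
  α (2, 19): covers {P, R, S} → 240
  β (8, 3): covers {S, T} → 320
  γ (4, 12): covers {P, R, S} → 240
  δ (20, 18): covers {P, Q} → 140
  ε (7, 9): covers {P, R, S} → 240
Maximum coverage at β: 320 daily requests (k).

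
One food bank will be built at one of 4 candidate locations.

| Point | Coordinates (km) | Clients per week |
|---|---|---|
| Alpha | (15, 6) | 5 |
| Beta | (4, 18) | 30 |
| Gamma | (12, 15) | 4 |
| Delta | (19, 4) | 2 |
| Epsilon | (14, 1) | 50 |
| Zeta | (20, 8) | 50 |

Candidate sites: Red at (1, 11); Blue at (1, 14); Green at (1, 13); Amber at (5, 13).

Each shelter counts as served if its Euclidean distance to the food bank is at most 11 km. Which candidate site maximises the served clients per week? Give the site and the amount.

Amber, covering 34

Coverage radius r = 11 km; a point is covered iff (Δx)²+(Δy)² ≤ 11² = 121.
  Red (1, 11): covers {Beta} → 30
  Blue (1, 14): covers {Beta} → 30
  Green (1, 13): covers {Beta} → 30
  Amber (5, 13): covers {Beta, Gamma} → 34
Maximum coverage at Amber: 34 clients per week.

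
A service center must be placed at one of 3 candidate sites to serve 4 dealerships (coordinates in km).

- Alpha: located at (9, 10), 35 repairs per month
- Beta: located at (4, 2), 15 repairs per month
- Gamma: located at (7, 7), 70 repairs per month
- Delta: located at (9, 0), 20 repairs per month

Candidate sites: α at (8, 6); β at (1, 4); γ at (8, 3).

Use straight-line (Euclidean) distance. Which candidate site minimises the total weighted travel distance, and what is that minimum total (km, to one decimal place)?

Total weighted distance at each candidate:
  α (8, 6): total = 449.8
  β (1, 4): total = 1052.5
  γ (8, 3): total = 661.2
Minimum is at α with total 449.8 km.

α, total 449.8 km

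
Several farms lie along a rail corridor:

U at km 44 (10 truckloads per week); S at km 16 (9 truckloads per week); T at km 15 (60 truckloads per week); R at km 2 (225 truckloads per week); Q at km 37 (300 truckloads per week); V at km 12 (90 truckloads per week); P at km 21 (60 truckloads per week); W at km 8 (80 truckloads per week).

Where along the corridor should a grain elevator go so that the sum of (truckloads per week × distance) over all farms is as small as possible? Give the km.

For a sum of weighted absolute distances on a line, the optimum is the weighted median (not the mean). Total weight W = 834; half-weight = 417.
Sort by position and accumulate weight:
  km 2 (R, w=225) → cum 225
  km 8 (W, w=80) → cum 305
  km 12 (V, w=90) → cum 395
  km 15 (T, w=60) → cum 455  ≥ 417 → median here
  km 16 (S, w=9) → cum 464
  km 21 (P, w=60) → cum 524
  km 37 (Q, w=300) → cum 824
  km 44 (U, w=10) → cum 834
Optimal location: km 15.

x = 15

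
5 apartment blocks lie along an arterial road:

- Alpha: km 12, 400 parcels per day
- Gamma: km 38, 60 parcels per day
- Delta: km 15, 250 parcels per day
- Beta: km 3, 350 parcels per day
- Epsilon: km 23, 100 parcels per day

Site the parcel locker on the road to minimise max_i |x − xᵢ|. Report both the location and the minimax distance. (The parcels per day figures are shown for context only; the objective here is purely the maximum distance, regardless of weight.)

The 1-center on a line is the midpoint of the two extreme points: leftmost at 3, rightmost at 38.
Optimal location = (3 + 38)/2 = 20.5; maximum distance = (38 − 3)/2 = 17.5.

location 20.5, max distance 17.5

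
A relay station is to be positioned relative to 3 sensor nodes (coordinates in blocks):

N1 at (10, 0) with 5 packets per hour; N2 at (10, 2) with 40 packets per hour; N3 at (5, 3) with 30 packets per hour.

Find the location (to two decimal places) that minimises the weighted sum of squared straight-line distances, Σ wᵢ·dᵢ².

(8.00, 2.27)

The minimiser of Σwᵢ‖p−pᵢ‖² is the weighted centroid p* = (Σwᵢpᵢ)/(Σwᵢ).
Σwᵢ = 75.
Σwᵢxᵢ = 5·10 + 40·10 + 30·5 = 600.
Σwᵢyᵢ = 5·0 + 40·2 + 30·3 = 170.
x* = 600/75 = 8.00, y* = 170/75 = 2.27.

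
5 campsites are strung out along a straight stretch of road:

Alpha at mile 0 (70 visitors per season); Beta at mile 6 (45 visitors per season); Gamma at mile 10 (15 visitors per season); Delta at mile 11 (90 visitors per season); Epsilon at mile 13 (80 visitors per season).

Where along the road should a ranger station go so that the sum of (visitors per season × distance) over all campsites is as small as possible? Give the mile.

For a sum of weighted absolute distances on a line, the optimum is the weighted median (not the mean). Total weight W = 300; half-weight = 150.
Sort by position and accumulate weight:
  mile 0 (Alpha, w=70) → cum 70
  mile 6 (Beta, w=45) → cum 115
  mile 10 (Gamma, w=15) → cum 130
  mile 11 (Delta, w=90) → cum 220  ≥ 150 → median here
  mile 13 (Epsilon, w=80) → cum 300
Optimal location: mile 11.

x = 11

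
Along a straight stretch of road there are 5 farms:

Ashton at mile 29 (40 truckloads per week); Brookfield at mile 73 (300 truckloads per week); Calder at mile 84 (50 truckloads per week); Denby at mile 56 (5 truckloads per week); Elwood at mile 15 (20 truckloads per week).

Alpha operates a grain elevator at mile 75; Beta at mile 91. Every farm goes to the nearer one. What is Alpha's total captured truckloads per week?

365

The indifferent point is the midpoint (75+91)/2 = 83; farms left of it (closer to Alpha at 75) go to Alpha, those right go to Beta.
  Elwood at 15 (w=20) → Alpha
  Ashton at 29 (w=40) → Alpha
  Denby at 56 (w=5) → Alpha
  Brookfield at 73 (w=300) → Alpha
  Calder at 84 (w=50) → Beta
Alpha captures 365; Beta captures 50.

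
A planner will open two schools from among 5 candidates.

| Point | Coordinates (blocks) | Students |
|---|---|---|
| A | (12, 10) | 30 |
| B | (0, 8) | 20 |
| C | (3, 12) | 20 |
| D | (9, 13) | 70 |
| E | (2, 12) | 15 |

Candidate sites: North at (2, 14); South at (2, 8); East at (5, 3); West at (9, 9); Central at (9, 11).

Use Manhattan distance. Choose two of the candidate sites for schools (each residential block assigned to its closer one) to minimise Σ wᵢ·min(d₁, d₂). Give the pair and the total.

Evaluate every pair (each demand assigned to the nearer of the two):
  {South, Central}: total = 460
  {North, Central}: total = 510
  {South, West}: total = 600
  {North, West}: total = 650
  {East, Central}: total = 720
  {West, Central}: total = 720
  {East, West}: total = 930
  {North, South}: total = 1050
  {North, East}: total = 1230
  {South, East}: total = 1400
Best pair: {South, Central} with total 460.

{South, Central}, total 460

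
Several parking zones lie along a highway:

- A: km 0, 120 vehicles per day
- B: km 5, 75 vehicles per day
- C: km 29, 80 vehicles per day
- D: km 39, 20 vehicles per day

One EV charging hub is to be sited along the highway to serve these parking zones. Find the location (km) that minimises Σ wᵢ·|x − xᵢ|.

x = 5

For a sum of weighted absolute distances on a line, the optimum is the weighted median (not the mean). Total weight W = 295; half-weight = 147.5.
Sort by position and accumulate weight:
  km 0 (A, w=120) → cum 120
  km 5 (B, w=75) → cum 195  ≥ 147.5 → median here
  km 29 (C, w=80) → cum 275
  km 39 (D, w=20) → cum 295
Optimal location: km 5.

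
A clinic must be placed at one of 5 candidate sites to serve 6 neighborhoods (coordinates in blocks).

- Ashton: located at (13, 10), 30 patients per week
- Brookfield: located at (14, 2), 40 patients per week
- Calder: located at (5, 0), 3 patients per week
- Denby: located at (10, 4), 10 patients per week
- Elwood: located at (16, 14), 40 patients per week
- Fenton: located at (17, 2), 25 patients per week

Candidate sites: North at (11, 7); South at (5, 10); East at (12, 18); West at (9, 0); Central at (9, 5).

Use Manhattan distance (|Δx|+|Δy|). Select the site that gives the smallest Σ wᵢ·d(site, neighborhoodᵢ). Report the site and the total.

Total weighted distance at each candidate:
  North (11, 7): total = 1304
  South (5, 10): total = 2160
  East (12, 18): total = 2070
  West (9, 0): total = 1852
  Central (9, 5): total = 1552
Minimum is at North with total 1304 blocks.

North, total 1304 blocks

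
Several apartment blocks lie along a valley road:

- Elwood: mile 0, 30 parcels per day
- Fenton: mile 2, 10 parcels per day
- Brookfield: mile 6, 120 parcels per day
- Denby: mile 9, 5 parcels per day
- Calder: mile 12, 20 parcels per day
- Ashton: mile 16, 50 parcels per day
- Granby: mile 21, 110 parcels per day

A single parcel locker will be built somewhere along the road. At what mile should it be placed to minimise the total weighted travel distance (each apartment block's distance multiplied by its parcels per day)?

For a sum of weighted absolute distances on a line, the optimum is the weighted median (not the mean). Total weight W = 345; half-weight = 172.5.
Sort by position and accumulate weight:
  mile 0 (Elwood, w=30) → cum 30
  mile 2 (Fenton, w=10) → cum 40
  mile 6 (Brookfield, w=120) → cum 160
  mile 9 (Denby, w=5) → cum 165
  mile 12 (Calder, w=20) → cum 185  ≥ 172.5 → median here
  mile 16 (Ashton, w=50) → cum 235
  mile 21 (Granby, w=110) → cum 345
Optimal location: mile 12.

x = 12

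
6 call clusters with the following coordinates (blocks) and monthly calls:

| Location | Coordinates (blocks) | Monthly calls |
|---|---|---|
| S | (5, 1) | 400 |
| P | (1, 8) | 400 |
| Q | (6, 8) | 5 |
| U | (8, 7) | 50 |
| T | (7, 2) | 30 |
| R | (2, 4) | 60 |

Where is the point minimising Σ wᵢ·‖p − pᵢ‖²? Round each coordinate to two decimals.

(3.34, 4.54)

The minimiser of Σwᵢ‖p−pᵢ‖² is the weighted centroid p* = (Σwᵢpᵢ)/(Σwᵢ).
Σwᵢ = 945.
Σwᵢxᵢ = 400·5 + 400·1 + 5·6 + 50·8 + 30·7 + 60·2 = 3160.
Σwᵢyᵢ = 400·1 + 400·8 + 5·8 + 50·7 + 30·2 + 60·4 = 4290.
x* = 3160/945 = 3.34, y* = 4290/945 = 4.54.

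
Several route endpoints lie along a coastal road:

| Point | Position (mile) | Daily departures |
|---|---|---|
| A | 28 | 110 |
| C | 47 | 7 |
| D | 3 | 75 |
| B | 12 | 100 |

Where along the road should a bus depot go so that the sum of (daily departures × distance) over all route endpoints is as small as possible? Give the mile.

For a sum of weighted absolute distances on a line, the optimum is the weighted median (not the mean). Total weight W = 292; half-weight = 146.
Sort by position and accumulate weight:
  mile 3 (D, w=75) → cum 75
  mile 12 (B, w=100) → cum 175  ≥ 146 → median here
  mile 28 (A, w=110) → cum 285
  mile 47 (C, w=7) → cum 292
Optimal location: mile 12.

x = 12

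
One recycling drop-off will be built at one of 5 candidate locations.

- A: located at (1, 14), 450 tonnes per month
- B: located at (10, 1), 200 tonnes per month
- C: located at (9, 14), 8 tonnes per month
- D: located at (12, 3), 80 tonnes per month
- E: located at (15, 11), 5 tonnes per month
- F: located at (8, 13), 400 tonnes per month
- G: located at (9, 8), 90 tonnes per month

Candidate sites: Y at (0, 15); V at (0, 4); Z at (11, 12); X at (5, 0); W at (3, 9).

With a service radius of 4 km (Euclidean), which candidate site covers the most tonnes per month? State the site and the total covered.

Coverage radius r = 4 km; a point is covered iff (Δx)²+(Δy)² ≤ 4² = 16.
  Y (0, 15): covers {A} → 450
  V (0, 4): covers {none} → 0
  Z (11, 12): covers {C, F} → 408
  X (5, 0): covers {none} → 0
  W (3, 9): covers {none} → 0
Maximum coverage at Y: 450 tonnes per month.

Y, covering 450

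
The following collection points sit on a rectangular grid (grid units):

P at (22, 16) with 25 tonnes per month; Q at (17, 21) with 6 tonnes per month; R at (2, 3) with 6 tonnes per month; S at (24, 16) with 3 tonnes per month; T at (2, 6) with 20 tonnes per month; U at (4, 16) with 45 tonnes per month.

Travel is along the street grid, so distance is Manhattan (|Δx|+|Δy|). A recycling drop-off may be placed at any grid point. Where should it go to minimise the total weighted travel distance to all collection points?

Manhattan distance separates: Σwᵢ(|x−xᵢ|+|y−yᵢ|) = Σwᵢ|x−xᵢ| + Σwᵢ|y−yᵢ|, so x and y are optimised independently as 1-D weighted medians.
Total weight W = 105; half = 52.5.
x-coordinate, sorted with cumulative weight:
  x=2 (R, w=6) cum 6
  x=2 (T, w=20) cum 26
  x=4 (U, w=45) cum 71  ← median
  x=17 (Q, w=6) cum 77
  x=22 (P, w=25) cum 102
  x=24 (S, w=3) cum 105
⇒ x* = 4
y-coordinate, sorted with cumulative weight:
  y=3 (R, w=6) cum 6
  y=6 (T, w=20) cum 26
  y=16 (P, w=25) cum 51
  y=16 (S, w=3) cum 54  ← median
  y=16 (U, w=45) cum 99
  y=21 (Q, w=6) cum 105
⇒ y* = 16

(4, 16)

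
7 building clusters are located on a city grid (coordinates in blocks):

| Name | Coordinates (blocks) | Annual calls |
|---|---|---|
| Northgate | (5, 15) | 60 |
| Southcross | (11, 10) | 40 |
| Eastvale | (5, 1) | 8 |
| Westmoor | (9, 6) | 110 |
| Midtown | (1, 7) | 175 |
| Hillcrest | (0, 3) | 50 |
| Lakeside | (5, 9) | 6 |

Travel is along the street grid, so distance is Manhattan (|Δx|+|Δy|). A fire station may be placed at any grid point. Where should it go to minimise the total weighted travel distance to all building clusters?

Manhattan distance separates: Σwᵢ(|x−xᵢ|+|y−yᵢ|) = Σwᵢ|x−xᵢ| + Σwᵢ|y−yᵢ|, so x and y are optimised independently as 1-D weighted medians.
Total weight W = 449; half = 224.5.
x-coordinate, sorted with cumulative weight:
  x=0 (Hillcrest, w=50) cum 50
  x=1 (Midtown, w=175) cum 225  ← median
  x=5 (Northgate, w=60) cum 285
  x=5 (Eastvale, w=8) cum 293
  x=5 (Lakeside, w=6) cum 299
  x=9 (Westmoor, w=110) cum 409
  x=11 (Southcross, w=40) cum 449
⇒ x* = 1
y-coordinate, sorted with cumulative weight:
  y=1 (Eastvale, w=8) cum 8
  y=3 (Hillcrest, w=50) cum 58
  y=6 (Westmoor, w=110) cum 168
  y=7 (Midtown, w=175) cum 343  ← median
  y=9 (Lakeside, w=6) cum 349
  y=10 (Southcross, w=40) cum 389
  y=15 (Northgate, w=60) cum 449
⇒ y* = 7

(1, 7)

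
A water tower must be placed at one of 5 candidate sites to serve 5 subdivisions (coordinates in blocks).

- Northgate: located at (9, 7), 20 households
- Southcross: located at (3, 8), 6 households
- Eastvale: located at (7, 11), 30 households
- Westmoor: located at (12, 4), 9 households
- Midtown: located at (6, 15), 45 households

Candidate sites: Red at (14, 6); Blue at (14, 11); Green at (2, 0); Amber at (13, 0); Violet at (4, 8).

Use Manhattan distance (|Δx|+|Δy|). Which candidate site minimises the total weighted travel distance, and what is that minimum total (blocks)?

Total weighted distance at each candidate:
  Red (14, 6): total = 1359
  Blue (14, 11): total = 1095
  Green (2, 0): total = 1795
  Amber (13, 0): total = 1873
  Violet (4, 8): total = 819
Minimum is at Violet with total 819 blocks.

Violet, total 819 blocks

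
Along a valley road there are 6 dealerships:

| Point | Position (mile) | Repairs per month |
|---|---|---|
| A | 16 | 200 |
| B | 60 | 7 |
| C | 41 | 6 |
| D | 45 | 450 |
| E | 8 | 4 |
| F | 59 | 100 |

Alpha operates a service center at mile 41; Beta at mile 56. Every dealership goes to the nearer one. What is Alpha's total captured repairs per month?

660

The indifferent point is the midpoint (41+56)/2 = 48.5; dealerships left of it (closer to Alpha at 41) go to Alpha, those right go to Beta.
  E at 8 (w=4) → Alpha
  A at 16 (w=200) → Alpha
  C at 41 (w=6) → Alpha
  D at 45 (w=450) → Alpha
  F at 59 (w=100) → Beta
  B at 60 (w=7) → Beta
Alpha captures 660; Beta captures 107.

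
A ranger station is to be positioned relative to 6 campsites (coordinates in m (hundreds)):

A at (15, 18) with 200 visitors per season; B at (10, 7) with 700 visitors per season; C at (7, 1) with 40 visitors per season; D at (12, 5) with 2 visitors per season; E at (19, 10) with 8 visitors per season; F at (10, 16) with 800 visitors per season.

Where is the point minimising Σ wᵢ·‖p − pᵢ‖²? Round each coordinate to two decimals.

(10.55, 12.25)

The minimiser of Σwᵢ‖p−pᵢ‖² is the weighted centroid p* = (Σwᵢpᵢ)/(Σwᵢ).
Σwᵢ = 1750.
Σwᵢxᵢ = 200·15 + 700·10 + 40·7 + 2·12 + 8·19 + 800·10 = 18456.
Σwᵢyᵢ = 200·18 + 700·7 + 40·1 + 2·5 + 8·10 + 800·16 = 21430.
x* = 18456/1750 = 10.55, y* = 21430/1750 = 12.25.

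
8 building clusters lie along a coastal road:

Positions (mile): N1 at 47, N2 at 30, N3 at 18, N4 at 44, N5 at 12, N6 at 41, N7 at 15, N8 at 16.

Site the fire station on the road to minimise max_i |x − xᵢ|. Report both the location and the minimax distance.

location 29.5, max distance 17.5

The 1-center on a line is the midpoint of the two extreme points: leftmost at 12, rightmost at 47.
Optimal location = (12 + 47)/2 = 29.5; maximum distance = (47 − 12)/2 = 17.5.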